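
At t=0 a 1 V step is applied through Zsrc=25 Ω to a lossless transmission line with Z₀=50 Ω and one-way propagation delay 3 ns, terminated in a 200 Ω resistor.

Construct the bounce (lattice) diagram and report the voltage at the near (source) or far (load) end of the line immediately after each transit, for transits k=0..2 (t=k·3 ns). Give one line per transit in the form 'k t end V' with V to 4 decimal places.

0 0 source 0.6667
1 3 load 1.0667
2 6 source 0.9333

Γ_L=0.600000, Γ_S=-0.333333; launch V₁=1·50/75=0.666667
k=0 src: V=0.6667
k=1 load: inc=0.666667, refl=0.666667·0.600000=0.4000; V=0.000000+0.666667+0.400000=1.0667
k=2 src: inc=0.400000, refl=0.400000·-0.333333=-0.1333; V=0.666667+0.400000+-0.133333=0.9333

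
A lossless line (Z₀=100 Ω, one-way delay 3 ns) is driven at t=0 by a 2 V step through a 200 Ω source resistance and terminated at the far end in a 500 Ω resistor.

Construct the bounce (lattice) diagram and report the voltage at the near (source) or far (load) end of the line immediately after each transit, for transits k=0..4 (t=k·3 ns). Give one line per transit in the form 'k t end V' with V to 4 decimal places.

0 0 source 0.6667
1 3 load 1.1111
2 6 source 1.2593
3 9 load 1.3580
4 12 source 1.3909

Γ_L=0.666667, Γ_S=0.333333; launch V₁=2·100/300=0.666667
k=0 src: V=0.6667
k=1 load: inc=0.666667, refl=0.666667·0.666667=0.4444; V=0.000000+0.666667+0.444444=1.1111
k=2 src: inc=0.444444, refl=0.444444·0.333333=0.1481; V=0.666667+0.444444+0.148148=1.2593
k=3 load: inc=0.148148, refl=0.148148·0.666667=0.0988; V=1.111111+0.148148+0.098765=1.3580
k=4 src: inc=0.098765, refl=0.098765·0.333333=0.0329; V=1.259259+0.098765+0.032922=1.3909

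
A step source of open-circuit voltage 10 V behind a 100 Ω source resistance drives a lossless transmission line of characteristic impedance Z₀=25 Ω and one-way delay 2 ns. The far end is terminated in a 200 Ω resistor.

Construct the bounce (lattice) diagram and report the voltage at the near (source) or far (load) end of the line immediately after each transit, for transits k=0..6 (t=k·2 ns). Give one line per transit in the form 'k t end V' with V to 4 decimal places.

Γ_L=0.777778, Γ_S=0.600000; launch V₁=10·25/125=2.000000
k=0 src: V=2.0000
k=1 load: inc=2.000000, refl=2.000000·0.777778=1.5556; V=0.000000+2.000000+1.555556=3.5556
k=2 src: inc=1.555556, refl=1.555556·0.600000=0.9333; V=2.000000+1.555556+0.933333=4.4889
k=3 load: inc=0.933333, refl=0.933333·0.777778=0.7259; V=3.555556+0.933333+0.725926=5.2148
k=4 src: inc=0.725926, refl=0.725926·0.600000=0.4356; V=4.488889+0.725926+0.435556=5.6504
k=5 load: inc=0.435556, refl=0.435556·0.777778=0.3388; V=5.214815+0.435556+0.338765=5.9891
k=6 src: inc=0.338765, refl=0.338765·0.600000=0.2033; V=5.650370+0.338765+0.203259=6.1924

0 0 source 2.0000
1 2 load 3.5556
2 4 source 4.4889
3 6 load 5.2148
4 8 source 5.6504
5 10 load 5.9891
6 12 source 6.1924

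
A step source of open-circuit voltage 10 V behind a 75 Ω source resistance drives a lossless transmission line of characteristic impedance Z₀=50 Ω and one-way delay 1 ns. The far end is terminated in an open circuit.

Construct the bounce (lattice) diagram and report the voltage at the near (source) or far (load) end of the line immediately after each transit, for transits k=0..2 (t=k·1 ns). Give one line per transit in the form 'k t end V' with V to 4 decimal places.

Γ_L=1.000000, Γ_S=0.200000; launch V₁=10·50/125=4.000000
k=0 src: V=4.0000
k=1 load: inc=4.000000, refl=4.000000·1.000000=4.0000; V=0.000000+4.000000+4.000000=8.0000
k=2 src: inc=4.000000, refl=4.000000·0.200000=0.8000; V=4.000000+4.000000+0.800000=8.8000

0 0 source 4.0000
1 1 load 8.0000
2 2 source 8.8000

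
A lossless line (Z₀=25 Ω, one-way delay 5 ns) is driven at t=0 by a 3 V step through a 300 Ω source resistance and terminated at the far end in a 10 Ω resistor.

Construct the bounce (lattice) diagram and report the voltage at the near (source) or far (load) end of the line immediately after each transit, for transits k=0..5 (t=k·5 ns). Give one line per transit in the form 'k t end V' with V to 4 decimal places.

0 0 source 0.2308
1 5 load 0.1319
2 10 source 0.0482
3 15 load 0.0840
4 20 source 0.1144
5 25 load 0.1014

Γ_L=-0.428571, Γ_S=0.846154; launch V₁=3·25/325=0.230769
k=0 src: V=0.2308
k=1 load: inc=0.230769, refl=0.230769·-0.428571=-0.0989; V=0.000000+0.230769+-0.098901=0.1319
k=2 src: inc=-0.098901, refl=-0.098901·0.846154=-0.0837; V=0.230769+-0.098901+-0.083686=0.0482
k=3 load: inc=-0.083686, refl=-0.083686·-0.428571=0.0359; V=0.131868+-0.083686+0.035865=0.0840
k=4 src: inc=0.035865, refl=0.035865·0.846154=0.0303; V=0.048183+0.035865+0.030348=0.1144
k=5 load: inc=0.030348, refl=0.030348·-0.428571=-0.0130; V=0.084048+0.030348+-0.013006=0.1014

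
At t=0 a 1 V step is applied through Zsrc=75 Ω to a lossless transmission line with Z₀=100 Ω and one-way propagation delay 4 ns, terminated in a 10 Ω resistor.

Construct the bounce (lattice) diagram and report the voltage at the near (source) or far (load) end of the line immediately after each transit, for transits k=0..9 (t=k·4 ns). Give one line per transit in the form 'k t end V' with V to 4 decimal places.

Γ_L=-0.818182, Γ_S=-0.142857; launch V₁=1·100/175=0.571429
k=0 src: V=0.5714
k=1 load: inc=0.571429, refl=0.571429·-0.818182=-0.4675; V=0.000000+0.571429+-0.467532=0.1039
k=2 src: inc=-0.467532, refl=-0.467532·-0.142857=0.0668; V=0.571429+-0.467532+0.066790=0.1707
k=3 load: inc=0.066790, refl=0.066790·-0.818182=-0.0546; V=0.103896+0.066790+-0.054647=0.1160
k=4 src: inc=-0.054647, refl=-0.054647·-0.142857=0.0078; V=0.170686+-0.054647+0.007807=0.1238
k=5 load: inc=0.007807, refl=0.007807·-0.818182=-0.0064; V=0.116040+0.007807+-0.006387=0.1175
k=6 src: inc=-0.006387, refl=-0.006387·-0.142857=0.0009; V=0.123846+-0.006387+0.000912=0.1184
k=7 load: inc=0.000912, refl=0.000912·-0.818182=-0.0007; V=0.117459+0.000912+-0.000747=0.1176
k=8 src: inc=-0.000747, refl=-0.000747·-0.142857=0.0001; V=0.118372+-0.000747+0.000107=0.1177
k=9 load: inc=0.000107, refl=0.000107·-0.818182=-0.0001; V=0.117625+0.000107+-0.000087=0.1176

0 0 source 0.5714
1 4 load 0.1039
2 8 source 0.1707
3 12 load 0.1160
4 16 source 0.1238
5 20 load 0.1175
6 24 source 0.1184
7 28 load 0.1176
8 32 source 0.1177
9 36 load 0.1176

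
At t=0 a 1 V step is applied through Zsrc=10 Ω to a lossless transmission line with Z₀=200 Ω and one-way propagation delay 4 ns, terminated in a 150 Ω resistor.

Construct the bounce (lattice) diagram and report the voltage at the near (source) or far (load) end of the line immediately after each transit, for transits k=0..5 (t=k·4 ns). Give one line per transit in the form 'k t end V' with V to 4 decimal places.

Γ_L=-0.142857, Γ_S=-0.904762; launch V₁=1·200/210=0.952381
k=0 src: V=0.9524
k=1 load: inc=0.952381, refl=0.952381·-0.142857=-0.1361; V=0.000000+0.952381+-0.136054=0.8163
k=2 src: inc=-0.136054, refl=-0.136054·-0.904762=0.1231; V=0.952381+-0.136054+0.123097=0.9394
k=3 load: inc=0.123097, refl=0.123097·-0.142857=-0.0176; V=0.816327+0.123097+-0.017585=0.9218
k=4 src: inc=-0.017585, refl=-0.017585·-0.904762=0.0159; V=0.939423+-0.017585+0.015910=0.9377
k=5 load: inc=0.015910, refl=0.015910·-0.142857=-0.0023; V=0.921838+0.015910+-0.002273=0.9355

0 0 source 0.9524
1 4 load 0.8163
2 8 source 0.9394
3 12 load 0.9218
4 16 source 0.9377
5 20 load 0.9355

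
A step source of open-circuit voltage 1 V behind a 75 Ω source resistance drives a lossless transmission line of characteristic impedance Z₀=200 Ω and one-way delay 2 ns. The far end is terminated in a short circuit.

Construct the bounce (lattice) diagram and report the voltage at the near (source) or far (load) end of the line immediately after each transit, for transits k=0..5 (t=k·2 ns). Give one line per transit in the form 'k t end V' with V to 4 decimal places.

Γ_L=-1.000000, Γ_S=-0.454545; launch V₁=1·200/275=0.727273
k=0 src: V=0.7273
k=1 load: inc=0.727273, refl=0.727273·-1.000000=-0.7273; V=0.000000+0.727273+-0.727273=0.0000
k=2 src: inc=-0.727273, refl=-0.727273·-0.454545=0.3306; V=0.727273+-0.727273+0.330579=0.3306
k=3 load: inc=0.330579, refl=0.330579·-1.000000=-0.3306; V=0.000000+0.330579+-0.330579=0.0000
k=4 src: inc=-0.330579, refl=-0.330579·-0.454545=0.1503; V=0.330579+-0.330579+0.150263=0.1503
k=5 load: inc=0.150263, refl=0.150263·-1.000000=-0.1503; V=0.000000+0.150263+-0.150263=0.0000

0 0 source 0.7273
1 2 load 0.0000
2 4 source 0.3306
3 6 load 0.0000
4 8 source 0.1503
5 10 load 0.0000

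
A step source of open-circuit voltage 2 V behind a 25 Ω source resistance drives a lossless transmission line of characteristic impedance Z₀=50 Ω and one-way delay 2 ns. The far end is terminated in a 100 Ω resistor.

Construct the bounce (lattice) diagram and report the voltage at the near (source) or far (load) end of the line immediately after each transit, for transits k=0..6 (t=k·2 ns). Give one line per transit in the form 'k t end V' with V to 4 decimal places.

0 0 source 1.3333
1 2 load 1.7778
2 4 source 1.6296
3 6 load 1.5802
4 8 source 1.5967
5 10 load 1.6022
6 12 source 1.6004

Γ_L=0.333333, Γ_S=-0.333333; launch V₁=2·50/75=1.333333
k=0 src: V=1.3333
k=1 load: inc=1.333333, refl=1.333333·0.333333=0.4444; V=0.000000+1.333333+0.444444=1.7778
k=2 src: inc=0.444444, refl=0.444444·-0.333333=-0.1481; V=1.333333+0.444444+-0.148148=1.6296
k=3 load: inc=-0.148148, refl=-0.148148·0.333333=-0.0494; V=1.777778+-0.148148+-0.049383=1.5802
k=4 src: inc=-0.049383, refl=-0.049383·-0.333333=0.0165; V=1.629630+-0.049383+0.016461=1.5967
k=5 load: inc=0.016461, refl=0.016461·0.333333=0.0055; V=1.580247+0.016461+0.005487=1.6022
k=6 src: inc=0.005487, refl=0.005487·-0.333333=-0.0018; V=1.596708+0.005487+-0.001829=1.6004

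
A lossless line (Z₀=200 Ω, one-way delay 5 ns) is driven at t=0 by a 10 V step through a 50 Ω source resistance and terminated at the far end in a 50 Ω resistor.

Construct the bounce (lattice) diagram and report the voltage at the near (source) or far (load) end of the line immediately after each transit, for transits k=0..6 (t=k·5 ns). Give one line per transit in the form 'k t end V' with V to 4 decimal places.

0 0 source 8.0000
1 5 load 3.2000
2 10 source 6.0800
3 15 load 4.3520
4 20 source 5.3888
5 25 load 4.7667
6 30 source 5.1400

Γ_L=-0.600000, Γ_S=-0.600000; launch V₁=10·200/250=8.000000
k=0 src: V=8.0000
k=1 load: inc=8.000000, refl=8.000000·-0.600000=-4.8000; V=0.000000+8.000000+-4.800000=3.2000
k=2 src: inc=-4.800000, refl=-4.800000·-0.600000=2.8800; V=8.000000+-4.800000+2.880000=6.0800
k=3 load: inc=2.880000, refl=2.880000·-0.600000=-1.7280; V=3.200000+2.880000+-1.728000=4.3520
k=4 src: inc=-1.728000, refl=-1.728000·-0.600000=1.0368; V=6.080000+-1.728000+1.036800=5.3888
k=5 load: inc=1.036800, refl=1.036800·-0.600000=-0.6221; V=4.352000+1.036800+-0.622080=4.7667
k=6 src: inc=-0.622080, refl=-0.622080·-0.600000=0.3732; V=5.388800+-0.622080+0.373248=5.1400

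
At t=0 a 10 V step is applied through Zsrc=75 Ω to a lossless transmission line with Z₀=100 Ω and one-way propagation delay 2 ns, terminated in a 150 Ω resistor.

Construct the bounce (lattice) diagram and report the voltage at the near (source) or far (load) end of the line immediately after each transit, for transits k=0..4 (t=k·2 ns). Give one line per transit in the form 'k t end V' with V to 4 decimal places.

Γ_L=0.200000, Γ_S=-0.142857; launch V₁=10·100/175=5.714286
k=0 src: V=5.7143
k=1 load: inc=5.714286, refl=5.714286·0.200000=1.1429; V=0.000000+5.714286+1.142857=6.8571
k=2 src: inc=1.142857, refl=1.142857·-0.142857=-0.1633; V=5.714286+1.142857+-0.163265=6.6939
k=3 load: inc=-0.163265, refl=-0.163265·0.200000=-0.0327; V=6.857143+-0.163265+-0.032653=6.6612
k=4 src: inc=-0.032653, refl=-0.032653·-0.142857=0.0047; V=6.693878+-0.032653+0.004665=6.6659

0 0 source 5.7143
1 2 load 6.8571
2 4 source 6.6939
3 6 load 6.6612
4 8 source 6.6659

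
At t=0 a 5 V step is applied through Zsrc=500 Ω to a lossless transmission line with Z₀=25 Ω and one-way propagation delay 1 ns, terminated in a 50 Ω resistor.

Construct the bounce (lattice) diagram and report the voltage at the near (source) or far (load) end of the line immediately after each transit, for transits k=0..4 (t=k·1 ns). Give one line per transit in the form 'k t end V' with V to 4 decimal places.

0 0 source 0.2381
1 1 load 0.3175
2 2 source 0.3893
3 3 load 0.4132
4 4 source 0.4349

Γ_L=0.333333, Γ_S=0.904762; launch V₁=5·25/525=0.238095
k=0 src: V=0.2381
k=1 load: inc=0.238095, refl=0.238095·0.333333=0.0794; V=0.000000+0.238095+0.079365=0.3175
k=2 src: inc=0.079365, refl=0.079365·0.904762=0.0718; V=0.238095+0.079365+0.071807=0.3893
k=3 load: inc=0.071807, refl=0.071807·0.333333=0.0239; V=0.317460+0.071807+0.023936=0.4132
k=4 src: inc=0.023936, refl=0.023936·0.904762=0.0217; V=0.389267+0.023936+0.021656=0.4349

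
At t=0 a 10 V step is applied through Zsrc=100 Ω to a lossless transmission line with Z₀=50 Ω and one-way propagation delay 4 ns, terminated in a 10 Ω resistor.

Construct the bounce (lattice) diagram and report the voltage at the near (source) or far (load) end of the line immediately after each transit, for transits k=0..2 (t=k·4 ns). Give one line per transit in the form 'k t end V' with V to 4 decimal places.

Γ_L=-0.666667, Γ_S=0.333333; launch V₁=10·50/150=3.333333
k=0 src: V=3.3333
k=1 load: inc=3.333333, refl=3.333333·-0.666667=-2.2222; V=0.000000+3.333333+-2.222222=1.1111
k=2 src: inc=-2.222222, refl=-2.222222·0.333333=-0.7407; V=3.333333+-2.222222+-0.740741=0.3704

0 0 source 3.3333
1 4 load 1.1111
2 8 source 0.3704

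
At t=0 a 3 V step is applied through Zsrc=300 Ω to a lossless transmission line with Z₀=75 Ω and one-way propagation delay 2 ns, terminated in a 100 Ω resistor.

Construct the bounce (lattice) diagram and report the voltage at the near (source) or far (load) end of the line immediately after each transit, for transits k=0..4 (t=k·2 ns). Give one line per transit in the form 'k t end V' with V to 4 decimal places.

Γ_L=0.142857, Γ_S=0.600000; launch V₁=3·75/375=0.600000
k=0 src: V=0.6000
k=1 load: inc=0.600000, refl=0.600000·0.142857=0.0857; V=0.000000+0.600000+0.085714=0.6857
k=2 src: inc=0.085714, refl=0.085714·0.600000=0.0514; V=0.600000+0.085714+0.051429=0.7371
k=3 load: inc=0.051429, refl=0.051429·0.142857=0.0073; V=0.685714+0.051429+0.007347=0.7445
k=4 src: inc=0.007347, refl=0.007347·0.600000=0.0044; V=0.737143+0.007347+0.004408=0.7489

0 0 source 0.6000
1 2 load 0.6857
2 4 source 0.7371
3 6 load 0.7445
4 8 source 0.7489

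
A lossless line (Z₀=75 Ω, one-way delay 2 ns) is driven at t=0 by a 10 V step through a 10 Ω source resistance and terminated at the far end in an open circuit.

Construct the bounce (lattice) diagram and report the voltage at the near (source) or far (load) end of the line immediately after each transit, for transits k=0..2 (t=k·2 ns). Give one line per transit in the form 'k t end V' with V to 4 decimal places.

0 0 source 8.8235
1 2 load 17.6471
2 4 source 10.8997

Γ_L=1.000000, Γ_S=-0.764706; launch V₁=10·75/85=8.823529
k=0 src: V=8.8235
k=1 load: inc=8.823529, refl=8.823529·1.000000=8.8235; V=0.000000+8.823529+8.823529=17.6471
k=2 src: inc=8.823529, refl=8.823529·-0.764706=-6.7474; V=8.823529+8.823529+-6.747405=10.8997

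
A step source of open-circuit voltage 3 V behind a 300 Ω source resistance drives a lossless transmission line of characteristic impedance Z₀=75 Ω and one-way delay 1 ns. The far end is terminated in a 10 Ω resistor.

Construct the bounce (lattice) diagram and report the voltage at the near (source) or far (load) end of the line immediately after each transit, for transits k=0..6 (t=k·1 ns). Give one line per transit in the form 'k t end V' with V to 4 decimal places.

Γ_L=-0.764706, Γ_S=0.600000; launch V₁=3·75/375=0.600000
k=0 src: V=0.6000
k=1 load: inc=0.600000, refl=0.600000·-0.764706=-0.4588; V=0.000000+0.600000+-0.458824=0.1412
k=2 src: inc=-0.458824, refl=-0.458824·0.600000=-0.2753; V=0.600000+-0.458824+-0.275294=-0.1341
k=3 load: inc=-0.275294, refl=-0.275294·-0.764706=0.2105; V=0.141176+-0.275294+0.210519=0.0764
k=4 src: inc=0.210519, refl=0.210519·0.600000=0.1263; V=-0.134118+0.210519+0.126311=0.2027
k=5 load: inc=0.126311, refl=0.126311·-0.764706=-0.0966; V=0.076401+0.126311+-0.096591=0.1061
k=6 src: inc=-0.096591, refl=-0.096591·0.600000=-0.0580; V=0.202713+-0.096591+-0.057955=0.0482

0 0 source 0.6000
1 1 load 0.1412
2 2 source -0.1341
3 3 load 0.0764
4 4 source 0.2027
5 5 load 0.1061
6 6 source 0.0482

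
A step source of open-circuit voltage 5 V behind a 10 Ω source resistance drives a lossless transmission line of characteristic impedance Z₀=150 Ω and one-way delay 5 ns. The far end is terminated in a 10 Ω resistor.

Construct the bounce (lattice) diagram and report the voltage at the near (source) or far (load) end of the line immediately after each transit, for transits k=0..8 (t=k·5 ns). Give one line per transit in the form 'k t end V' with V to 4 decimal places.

0 0 source 4.6875
1 5 load 0.5859
2 10 source 4.1748
3 15 load 1.0345
4 20 source 3.7823
5 25 load 1.3780
6 30 source 3.4817
7 35 load 1.6410
8 40 source 3.2516

Γ_L=-0.875000, Γ_S=-0.875000; launch V₁=5·150/160=4.687500
k=0 src: V=4.6875
k=1 load: inc=4.687500, refl=4.687500·-0.875000=-4.1016; V=0.000000+4.687500+-4.101562=0.5859
k=2 src: inc=-4.101562, refl=-4.101562·-0.875000=3.5889; V=4.687500+-4.101562+3.588867=4.1748
k=3 load: inc=3.588867, refl=3.588867·-0.875000=-3.1403; V=0.585938+3.588867+-3.140259=1.0345
k=4 src: inc=-3.140259, refl=-3.140259·-0.875000=2.7477; V=4.174805+-3.140259+2.747726=3.7823
k=5 load: inc=2.747726, refl=2.747726·-0.875000=-2.4043; V=1.034546+2.747726+-2.404261=1.3780
k=6 src: inc=-2.404261, refl=-2.404261·-0.875000=2.1037; V=3.782272+-2.404261+2.103728=3.4817
k=7 load: inc=2.103728, refl=2.103728·-0.875000=-1.8408; V=1.378012+2.103728+-1.840762=1.6410
k=8 src: inc=-1.840762, refl=-1.840762·-0.875000=1.6107; V=3.481740+-1.840762+1.610667=3.2516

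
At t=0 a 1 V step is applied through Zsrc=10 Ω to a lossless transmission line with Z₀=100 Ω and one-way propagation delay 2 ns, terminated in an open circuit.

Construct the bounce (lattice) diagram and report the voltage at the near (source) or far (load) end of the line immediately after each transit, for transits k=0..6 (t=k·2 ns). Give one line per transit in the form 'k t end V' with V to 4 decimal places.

0 0 source 0.9091
1 2 load 1.8182
2 4 source 1.0744
3 6 load 0.3306
4 8 source 0.9391
5 10 load 1.5477
6 12 source 1.0498

Γ_L=1.000000, Γ_S=-0.818182; launch V₁=1·100/110=0.909091
k=0 src: V=0.9091
k=1 load: inc=0.909091, refl=0.909091·1.000000=0.9091; V=0.000000+0.909091+0.909091=1.8182
k=2 src: inc=0.909091, refl=0.909091·-0.818182=-0.7438; V=0.909091+0.909091+-0.743802=1.0744
k=3 load: inc=-0.743802, refl=-0.743802·1.000000=-0.7438; V=1.818182+-0.743802+-0.743802=0.3306
k=4 src: inc=-0.743802, refl=-0.743802·-0.818182=0.6086; V=1.074380+-0.743802+0.608565=0.9391
k=5 load: inc=0.608565, refl=0.608565·1.000000=0.6086; V=0.330579+0.608565+0.608565=1.5477
k=6 src: inc=0.608565, refl=0.608565·-0.818182=-0.4979; V=0.939144+0.608565+-0.497917=1.0498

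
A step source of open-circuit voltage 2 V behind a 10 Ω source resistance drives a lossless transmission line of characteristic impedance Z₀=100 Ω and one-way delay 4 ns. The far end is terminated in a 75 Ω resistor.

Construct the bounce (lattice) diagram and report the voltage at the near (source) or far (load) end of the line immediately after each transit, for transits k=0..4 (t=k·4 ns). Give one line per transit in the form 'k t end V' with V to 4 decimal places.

Γ_L=-0.142857, Γ_S=-0.818182; launch V₁=2·100/110=1.818182
k=0 src: V=1.8182
k=1 load: inc=1.818182, refl=1.818182·-0.142857=-0.2597; V=0.000000+1.818182+-0.259740=1.5584
k=2 src: inc=-0.259740, refl=-0.259740·-0.818182=0.2125; V=1.818182+-0.259740+0.212515=1.7710
k=3 load: inc=0.212515, refl=0.212515·-0.142857=-0.0304; V=1.558442+0.212515+-0.030359=1.7406
k=4 src: inc=-0.030359, refl=-0.030359·-0.818182=0.0248; V=1.770956+-0.030359+0.024839=1.7654

0 0 source 1.8182
1 4 load 1.5584
2 8 source 1.7710
3 12 load 1.7406
4 16 source 1.7654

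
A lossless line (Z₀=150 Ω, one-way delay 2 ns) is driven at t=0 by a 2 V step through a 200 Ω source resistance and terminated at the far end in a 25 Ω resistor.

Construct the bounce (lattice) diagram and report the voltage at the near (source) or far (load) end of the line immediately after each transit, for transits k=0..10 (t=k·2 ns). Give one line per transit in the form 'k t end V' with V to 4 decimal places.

Γ_L=-0.714286, Γ_S=0.142857; launch V₁=2·150/350=0.857143
k=0 src: V=0.8571
k=1 load: inc=0.857143, refl=0.857143·-0.714286=-0.6122; V=0.000000+0.857143+-0.612245=0.2449
k=2 src: inc=-0.612245, refl=-0.612245·0.142857=-0.0875; V=0.857143+-0.612245+-0.087464=0.1574
k=3 load: inc=-0.087464, refl=-0.087464·-0.714286=0.0625; V=0.244898+-0.087464+0.062474=0.2199
k=4 src: inc=0.062474, refl=0.062474·0.142857=0.0089; V=0.157434+0.062474+0.008925=0.2288
k=5 load: inc=0.008925, refl=0.008925·-0.714286=-0.0064; V=0.219908+0.008925+-0.006375=0.2225
k=6 src: inc=-0.006375, refl=-0.006375·0.142857=-0.0009; V=0.228833+-0.006375+-0.000911=0.2215
k=7 load: inc=-0.000911, refl=-0.000911·-0.714286=0.0007; V=0.222458+-0.000911+0.000650=0.2222
k=8 src: inc=0.000650, refl=0.000650·0.142857=0.0001; V=0.221548+0.000650+0.000093=0.2223
k=9 load: inc=0.000093, refl=0.000093·-0.714286=-0.0001; V=0.222198+0.000093+-0.000066=0.2222
k=10 src: inc=-0.000066, refl=-0.000066·0.142857=-0.0000; V=0.222291+-0.000066+-0.000009=0.2222

0 0 source 0.8571
1 2 load 0.2449
2 4 source 0.1574
3 6 load 0.2199
4 8 source 0.2288
5 10 load 0.2225
6 12 source 0.2215
7 14 load 0.2222
8 16 source 0.2223
9 18 load 0.2222
10 20 source 0.2222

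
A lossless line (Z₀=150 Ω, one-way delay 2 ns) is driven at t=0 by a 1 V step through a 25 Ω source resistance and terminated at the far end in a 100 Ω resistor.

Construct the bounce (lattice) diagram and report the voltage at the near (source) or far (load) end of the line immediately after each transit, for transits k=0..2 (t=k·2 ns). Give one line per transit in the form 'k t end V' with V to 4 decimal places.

0 0 source 0.8571
1 2 load 0.6857
2 4 source 0.8082

Γ_L=-0.200000, Γ_S=-0.714286; launch V₁=1·150/175=0.857143
k=0 src: V=0.8571
k=1 load: inc=0.857143, refl=0.857143·-0.200000=-0.1714; V=0.000000+0.857143+-0.171429=0.6857
k=2 src: inc=-0.171429, refl=-0.171429·-0.714286=0.1224; V=0.857143+-0.171429+0.122449=0.8082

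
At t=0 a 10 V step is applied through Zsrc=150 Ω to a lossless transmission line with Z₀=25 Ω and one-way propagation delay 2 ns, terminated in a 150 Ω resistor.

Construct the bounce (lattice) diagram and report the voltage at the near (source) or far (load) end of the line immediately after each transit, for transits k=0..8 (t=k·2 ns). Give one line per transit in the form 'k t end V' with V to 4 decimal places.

Γ_L=0.714286, Γ_S=0.714286; launch V₁=10·25/175=1.428571
k=0 src: V=1.4286
k=1 load: inc=1.428571, refl=1.428571·0.714286=1.0204; V=0.000000+1.428571+1.020408=2.4490
k=2 src: inc=1.020408, refl=1.020408·0.714286=0.7289; V=1.428571+1.020408+0.728863=3.1778
k=3 load: inc=0.728863, refl=0.728863·0.714286=0.5206; V=2.448980+0.728863+0.520616=3.6985
k=4 src: inc=0.520616, refl=0.520616·0.714286=0.3719; V=3.177843+0.520616+0.371869=4.0703
k=5 load: inc=0.371869, refl=0.371869·0.714286=0.2656; V=3.698459+0.371869+0.265621=4.3359
k=6 src: inc=0.265621, refl=0.265621·0.714286=0.1897; V=4.070328+0.265621+0.189729=4.5257
k=7 load: inc=0.189729, refl=0.189729·0.714286=0.1355; V=4.335948+0.189729+0.135521=4.6612
k=8 src: inc=0.135521, refl=0.135521·0.714286=0.0968; V=4.525677+0.135521+0.096801=4.7580

0 0 source 1.4286
1 2 load 2.4490
2 4 source 3.1778
3 6 load 3.6985
4 8 source 4.0703
5 10 load 4.3359
6 12 source 4.5257
7 14 load 4.6612
8 16 source 4.7580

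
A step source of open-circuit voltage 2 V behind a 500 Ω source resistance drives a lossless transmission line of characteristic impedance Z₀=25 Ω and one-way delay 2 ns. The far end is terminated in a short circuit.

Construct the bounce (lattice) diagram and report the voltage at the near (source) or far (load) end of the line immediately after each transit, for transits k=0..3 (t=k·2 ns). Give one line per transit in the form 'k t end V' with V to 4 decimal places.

0 0 source 0.0952
1 2 load 0.0000
2 4 source -0.0862
3 6 load 0.0000

Γ_L=-1.000000, Γ_S=0.904762; launch V₁=2·25/525=0.095238
k=0 src: V=0.0952
k=1 load: inc=0.095238, refl=0.095238·-1.000000=-0.0952; V=0.000000+0.095238+-0.095238=0.0000
k=2 src: inc=-0.095238, refl=-0.095238·0.904762=-0.0862; V=0.095238+-0.095238+-0.086168=-0.0862
k=3 load: inc=-0.086168, refl=-0.086168·-1.000000=0.0862; V=0.000000+-0.086168+0.086168=0.0000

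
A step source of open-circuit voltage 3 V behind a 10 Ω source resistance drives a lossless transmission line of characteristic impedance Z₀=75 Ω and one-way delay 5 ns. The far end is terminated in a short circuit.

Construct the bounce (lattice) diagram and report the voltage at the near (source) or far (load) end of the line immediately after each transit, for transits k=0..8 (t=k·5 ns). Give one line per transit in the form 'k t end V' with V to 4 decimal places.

Γ_L=-1.000000, Γ_S=-0.764706; launch V₁=3·75/85=2.647059
k=0 src: V=2.6471
k=1 load: inc=2.647059, refl=2.647059·-1.000000=-2.6471; V=0.000000+2.647059+-2.647059=0.0000
k=2 src: inc=-2.647059, refl=-2.647059·-0.764706=2.0242; V=2.647059+-2.647059+2.024221=2.0242
k=3 load: inc=2.024221, refl=2.024221·-1.000000=-2.0242; V=0.000000+2.024221+-2.024221=0.0000
k=4 src: inc=-2.024221, refl=-2.024221·-0.764706=1.5479; V=2.024221+-2.024221+1.547934=1.5479
k=5 load: inc=1.547934, refl=1.547934·-1.000000=-1.5479; V=0.000000+1.547934+-1.547934=0.0000
k=6 src: inc=-1.547934, refl=-1.547934·-0.764706=1.1837; V=1.547934+-1.547934+1.183714=1.1837
k=7 load: inc=1.183714, refl=1.183714·-1.000000=-1.1837; V=0.000000+1.183714+-1.183714=0.0000
k=8 src: inc=-1.183714, refl=-1.183714·-0.764706=0.9052; V=1.183714+-1.183714+0.905193=0.9052

0 0 source 2.6471
1 5 load 0.0000
2 10 source 2.0242
3 15 load 0.0000
4 20 source 1.5479
5 25 load 0.0000
6 30 source 1.1837
7 35 load 0.0000
8 40 source 0.9052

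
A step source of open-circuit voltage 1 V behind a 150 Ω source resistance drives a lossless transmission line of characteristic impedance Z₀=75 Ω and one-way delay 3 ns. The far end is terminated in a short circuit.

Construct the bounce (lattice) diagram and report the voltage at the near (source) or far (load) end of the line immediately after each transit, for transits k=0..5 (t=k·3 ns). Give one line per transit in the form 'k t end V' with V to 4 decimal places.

0 0 source 0.3333
1 3 load 0.0000
2 6 source -0.1111
3 9 load 0.0000
4 12 source 0.0370
5 15 load 0.0000

Γ_L=-1.000000, Γ_S=0.333333; launch V₁=1·75/225=0.333333
k=0 src: V=0.3333
k=1 load: inc=0.333333, refl=0.333333·-1.000000=-0.3333; V=0.000000+0.333333+-0.333333=0.0000
k=2 src: inc=-0.333333, refl=-0.333333·0.333333=-0.1111; V=0.333333+-0.333333+-0.111111=-0.1111
k=3 load: inc=-0.111111, refl=-0.111111·-1.000000=0.1111; V=0.000000+-0.111111+0.111111=0.0000
k=4 src: inc=0.111111, refl=0.111111·0.333333=0.0370; V=-0.111111+0.111111+0.037037=0.0370
k=5 load: inc=0.037037, refl=0.037037·-1.000000=-0.0370; V=0.000000+0.037037+-0.037037=0.0000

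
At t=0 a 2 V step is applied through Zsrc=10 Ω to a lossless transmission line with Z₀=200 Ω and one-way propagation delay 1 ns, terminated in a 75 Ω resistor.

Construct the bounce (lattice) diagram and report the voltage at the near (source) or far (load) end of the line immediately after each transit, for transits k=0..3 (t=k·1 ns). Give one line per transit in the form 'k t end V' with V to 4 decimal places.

Γ_L=-0.454545, Γ_S=-0.904762; launch V₁=2·200/210=1.904762
k=0 src: V=1.9048
k=1 load: inc=1.904762, refl=1.904762·-0.454545=-0.8658; V=0.000000+1.904762+-0.865801=1.0390
k=2 src: inc=-0.865801, refl=-0.865801·-0.904762=0.7833; V=1.904762+-0.865801+0.783344=1.8223
k=3 load: inc=0.783344, refl=0.783344·-0.454545=-0.3561; V=1.038961+0.783344+-0.356065=1.4662

0 0 source 1.9048
1 1 load 1.0390
2 2 source 1.8223
3 3 load 1.4662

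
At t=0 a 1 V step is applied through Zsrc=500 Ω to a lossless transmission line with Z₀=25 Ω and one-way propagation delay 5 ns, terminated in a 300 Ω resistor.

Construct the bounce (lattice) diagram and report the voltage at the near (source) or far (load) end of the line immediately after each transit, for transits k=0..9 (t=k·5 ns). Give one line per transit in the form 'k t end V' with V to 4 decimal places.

0 0 source 0.0476
1 5 load 0.0879
2 10 source 0.1244
3 15 load 0.1552
4 20 source 0.1831
5 25 load 0.2067
6 30 source 0.2281
7 35 load 0.2462
8 40 source 0.2625
9 45 load 0.2764

Γ_L=0.846154, Γ_S=0.904762; launch V₁=1·25/525=0.047619
k=0 src: V=0.0476
k=1 load: inc=0.047619, refl=0.047619·0.846154=0.0403; V=0.000000+0.047619+0.040293=0.0879
k=2 src: inc=0.040293, refl=0.040293·0.904762=0.0365; V=0.047619+0.040293+0.036456=0.1244
k=3 load: inc=0.036456, refl=0.036456·0.846154=0.0308; V=0.087912+0.036456+0.030847=0.1552
k=4 src: inc=0.030847, refl=0.030847·0.904762=0.0279; V=0.124368+0.030847+0.027909=0.1831
k=5 load: inc=0.027909, refl=0.027909·0.846154=0.0236; V=0.155215+0.027909+0.023616=0.2067
k=6 src: inc=0.023616, refl=0.023616·0.904762=0.0214; V=0.183124+0.023616+0.021366=0.2281
k=7 load: inc=0.021366, refl=0.021366·0.846154=0.0181; V=0.206739+0.021366+0.018079=0.2462
k=8 src: inc=0.018079, refl=0.018079·0.904762=0.0164; V=0.228106+0.018079+0.016357=0.2625
k=9 load: inc=0.016357, refl=0.016357·0.846154=0.0138; V=0.246185+0.016357+0.013841=0.2764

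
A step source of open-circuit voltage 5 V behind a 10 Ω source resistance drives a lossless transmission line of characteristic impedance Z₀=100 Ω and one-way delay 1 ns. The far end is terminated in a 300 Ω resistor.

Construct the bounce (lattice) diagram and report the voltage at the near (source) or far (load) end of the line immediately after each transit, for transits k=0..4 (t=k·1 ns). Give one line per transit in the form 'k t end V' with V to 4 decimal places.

0 0 source 4.5455
1 1 load 6.8182
2 2 source 4.9587
3 3 load 4.0289
4 4 source 4.7896

Γ_L=0.500000, Γ_S=-0.818182; launch V₁=5·100/110=4.545455
k=0 src: V=4.5455
k=1 load: inc=4.545455, refl=4.545455·0.500000=2.2727; V=0.000000+4.545455+2.272727=6.8182
k=2 src: inc=2.272727, refl=2.272727·-0.818182=-1.8595; V=4.545455+2.272727+-1.859504=4.9587
k=3 load: inc=-1.859504, refl=-1.859504·0.500000=-0.9298; V=6.818182+-1.859504+-0.929752=4.0289
k=4 src: inc=-0.929752, refl=-0.929752·-0.818182=0.7607; V=4.958678+-0.929752+0.760706=4.7896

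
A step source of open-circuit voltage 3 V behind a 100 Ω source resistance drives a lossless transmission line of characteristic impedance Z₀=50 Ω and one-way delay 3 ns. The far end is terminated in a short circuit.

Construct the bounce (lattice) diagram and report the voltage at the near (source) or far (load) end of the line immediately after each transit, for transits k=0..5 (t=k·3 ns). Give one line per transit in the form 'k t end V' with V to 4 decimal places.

Γ_L=-1.000000, Γ_S=0.333333; launch V₁=3·50/150=1.000000
k=0 src: V=1.0000
k=1 load: inc=1.000000, refl=1.000000·-1.000000=-1.0000; V=0.000000+1.000000+-1.000000=0.0000
k=2 src: inc=-1.000000, refl=-1.000000·0.333333=-0.3333; V=1.000000+-1.000000+-0.333333=-0.3333
k=3 load: inc=-0.333333, refl=-0.333333·-1.000000=0.3333; V=0.000000+-0.333333+0.333333=0.0000
k=4 src: inc=0.333333, refl=0.333333·0.333333=0.1111; V=-0.333333+0.333333+0.111111=0.1111
k=5 load: inc=0.111111, refl=0.111111·-1.000000=-0.1111; V=0.000000+0.111111+-0.111111=0.0000

0 0 source 1.0000
1 3 load 0.0000
2 6 source -0.3333
3 9 load 0.0000
4 12 source 0.1111
5 15 load 0.0000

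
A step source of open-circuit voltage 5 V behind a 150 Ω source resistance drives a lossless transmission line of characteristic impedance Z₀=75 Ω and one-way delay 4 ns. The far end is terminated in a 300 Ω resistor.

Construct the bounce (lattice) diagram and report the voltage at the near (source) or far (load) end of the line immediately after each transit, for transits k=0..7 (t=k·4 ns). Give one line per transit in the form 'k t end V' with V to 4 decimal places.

0 0 source 1.6667
1 4 load 2.6667
2 8 source 3.0000
3 12 load 3.2000
4 16 source 3.2667
5 20 load 3.3067
6 24 source 3.3200
7 28 load 3.3280

Γ_L=0.600000, Γ_S=0.333333; launch V₁=5·75/225=1.666667
k=0 src: V=1.6667
k=1 load: inc=1.666667, refl=1.666667·0.600000=1.0000; V=0.000000+1.666667+1.000000=2.6667
k=2 src: inc=1.000000, refl=1.000000·0.333333=0.3333; V=1.666667+1.000000+0.333333=3.0000
k=3 load: inc=0.333333, refl=0.333333·0.600000=0.2000; V=2.666667+0.333333+0.200000=3.2000
k=4 src: inc=0.200000, refl=0.200000·0.333333=0.0667; V=3.000000+0.200000+0.066667=3.2667
k=5 load: inc=0.066667, refl=0.066667·0.600000=0.0400; V=3.200000+0.066667+0.040000=3.3067
k=6 src: inc=0.040000, refl=0.040000·0.333333=0.0133; V=3.266667+0.040000+0.013333=3.3200
k=7 load: inc=0.013333, refl=0.013333·0.600000=0.0080; V=3.306667+0.013333+0.008000=3.3280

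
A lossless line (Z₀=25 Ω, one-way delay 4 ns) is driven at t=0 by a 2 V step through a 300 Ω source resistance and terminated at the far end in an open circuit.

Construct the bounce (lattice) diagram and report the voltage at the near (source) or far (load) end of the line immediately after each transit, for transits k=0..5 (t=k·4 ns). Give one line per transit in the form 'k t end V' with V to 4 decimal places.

Γ_L=1.000000, Γ_S=0.846154; launch V₁=2·25/325=0.153846
k=0 src: V=0.1538
k=1 load: inc=0.153846, refl=0.153846·1.000000=0.1538; V=0.000000+0.153846+0.153846=0.3077
k=2 src: inc=0.153846, refl=0.153846·0.846154=0.1302; V=0.153846+0.153846+0.130178=0.4379
k=3 load: inc=0.130178, refl=0.130178·1.000000=0.1302; V=0.307692+0.130178+0.130178=0.5680
k=4 src: inc=0.130178, refl=0.130178·0.846154=0.1102; V=0.437870+0.130178+0.110150=0.6782
k=5 load: inc=0.110150, refl=0.110150·1.000000=0.1102; V=0.568047+0.110150+0.110150=0.7883

0 0 source 0.1538
1 4 load 0.3077
2 8 source 0.4379
3 12 load 0.5680
4 16 source 0.6782
5 20 load 0.7883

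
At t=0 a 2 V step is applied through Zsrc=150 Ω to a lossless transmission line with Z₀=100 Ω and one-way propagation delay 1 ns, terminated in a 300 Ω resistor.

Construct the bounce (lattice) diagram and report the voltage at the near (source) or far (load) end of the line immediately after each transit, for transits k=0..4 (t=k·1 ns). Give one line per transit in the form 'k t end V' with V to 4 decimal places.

0 0 source 0.8000
1 1 load 1.2000
2 2 source 1.2800
3 3 load 1.3200
4 4 source 1.3280

Γ_L=0.500000, Γ_S=0.200000; launch V₁=2·100/250=0.800000
k=0 src: V=0.8000
k=1 load: inc=0.800000, refl=0.800000·0.500000=0.4000; V=0.000000+0.800000+0.400000=1.2000
k=2 src: inc=0.400000, refl=0.400000·0.200000=0.0800; V=0.800000+0.400000+0.080000=1.2800
k=3 load: inc=0.080000, refl=0.080000·0.500000=0.0400; V=1.200000+0.080000+0.040000=1.3200
k=4 src: inc=0.040000, refl=0.040000·0.200000=0.0080; V=1.280000+0.040000+0.008000=1.3280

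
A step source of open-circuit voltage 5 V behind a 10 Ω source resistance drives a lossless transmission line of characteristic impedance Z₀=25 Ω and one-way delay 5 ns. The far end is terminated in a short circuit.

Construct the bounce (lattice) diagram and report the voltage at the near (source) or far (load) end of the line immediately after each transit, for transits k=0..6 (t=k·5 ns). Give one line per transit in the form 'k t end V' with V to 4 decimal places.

Γ_L=-1.000000, Γ_S=-0.428571; launch V₁=5·25/35=3.571429
k=0 src: V=3.5714
k=1 load: inc=3.571429, refl=3.571429·-1.000000=-3.5714; V=0.000000+3.571429+-3.571429=0.0000
k=2 src: inc=-3.571429, refl=-3.571429·-0.428571=1.5306; V=3.571429+-3.571429+1.530612=1.5306
k=3 load: inc=1.530612, refl=1.530612·-1.000000=-1.5306; V=0.000000+1.530612+-1.530612=0.0000
k=4 src: inc=-1.530612, refl=-1.530612·-0.428571=0.6560; V=1.530612+-1.530612+0.655977=0.6560
k=5 load: inc=0.655977, refl=0.655977·-1.000000=-0.6560; V=0.000000+0.655977+-0.655977=0.0000
k=6 src: inc=-0.655977, refl=-0.655977·-0.428571=0.2811; V=0.655977+-0.655977+0.281133=0.2811

0 0 source 3.5714
1 5 load 0.0000
2 10 source 1.5306
3 15 load 0.0000
4 20 source 0.6560
5 25 load 0.0000
6 30 source 0.2811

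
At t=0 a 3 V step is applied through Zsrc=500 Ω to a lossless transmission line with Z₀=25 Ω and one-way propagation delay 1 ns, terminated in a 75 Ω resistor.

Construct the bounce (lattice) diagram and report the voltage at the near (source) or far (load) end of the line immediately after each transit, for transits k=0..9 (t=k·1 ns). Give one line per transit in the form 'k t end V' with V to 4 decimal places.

0 0 source 0.1429
1 1 load 0.2143
2 2 source 0.2789
3 3 load 0.3112
4 4 source 0.3405
5 5 load 0.3551
6 6 source 0.3683
7 7 load 0.3749
8 8 source 0.3809
9 9 load 0.3839

Γ_L=0.500000, Γ_S=0.904762; launch V₁=3·25/525=0.142857
k=0 src: V=0.1429
k=1 load: inc=0.142857, refl=0.142857·0.500000=0.0714; V=0.000000+0.142857+0.071429=0.2143
k=2 src: inc=0.071429, refl=0.071429·0.904762=0.0646; V=0.142857+0.071429+0.064626=0.2789
k=3 load: inc=0.064626, refl=0.064626·0.500000=0.0323; V=0.214286+0.064626+0.032313=0.3112
k=4 src: inc=0.032313, refl=0.032313·0.904762=0.0292; V=0.278912+0.032313+0.029236=0.3405
k=5 load: inc=0.029236, refl=0.029236·0.500000=0.0146; V=0.311224+0.029236+0.014618=0.3551
k=6 src: inc=0.014618, refl=0.014618·0.904762=0.0132; V=0.340460+0.014618+0.013226=0.3683
k=7 load: inc=0.013226, refl=0.013226·0.500000=0.0066; V=0.355078+0.013226+0.006613=0.3749
k=8 src: inc=0.006613, refl=0.006613·0.904762=0.0060; V=0.368303+0.006613+0.005983=0.3809
k=9 load: inc=0.005983, refl=0.005983·0.500000=0.0030; V=0.374916+0.005983+0.002992=0.3839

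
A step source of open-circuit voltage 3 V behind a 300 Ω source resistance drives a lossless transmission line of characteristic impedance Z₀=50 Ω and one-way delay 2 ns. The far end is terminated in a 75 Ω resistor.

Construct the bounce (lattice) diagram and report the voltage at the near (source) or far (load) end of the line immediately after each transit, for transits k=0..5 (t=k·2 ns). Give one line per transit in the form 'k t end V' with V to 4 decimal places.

0 0 source 0.4286
1 2 load 0.5143
2 4 source 0.5755
3 6 load 0.5878
4 8 source 0.5965
5 10 load 0.5983

Γ_L=0.200000, Γ_S=0.714286; launch V₁=3·50/350=0.428571
k=0 src: V=0.4286
k=1 load: inc=0.428571, refl=0.428571·0.200000=0.0857; V=0.000000+0.428571+0.085714=0.5143
k=2 src: inc=0.085714, refl=0.085714·0.714286=0.0612; V=0.428571+0.085714+0.061224=0.5755
k=3 load: inc=0.061224, refl=0.061224·0.200000=0.0122; V=0.514286+0.061224+0.012245=0.5878
k=4 src: inc=0.012245, refl=0.012245·0.714286=0.0087; V=0.575510+0.012245+0.008746=0.5965
k=5 load: inc=0.008746, refl=0.008746·0.200000=0.0017; V=0.587755+0.008746+0.001749=0.5983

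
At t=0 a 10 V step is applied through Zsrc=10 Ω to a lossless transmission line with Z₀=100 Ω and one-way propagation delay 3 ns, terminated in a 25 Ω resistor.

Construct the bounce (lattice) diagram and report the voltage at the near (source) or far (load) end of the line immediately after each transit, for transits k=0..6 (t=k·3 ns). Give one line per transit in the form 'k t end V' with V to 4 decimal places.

Γ_L=-0.600000, Γ_S=-0.818182; launch V₁=10·100/110=9.090909
k=0 src: V=9.0909
k=1 load: inc=9.090909, refl=9.090909·-0.600000=-5.4545; V=0.000000+9.090909+-5.454545=3.6364
k=2 src: inc=-5.454545, refl=-5.454545·-0.818182=4.4628; V=9.090909+-5.454545+4.462810=8.0992
k=3 load: inc=4.462810, refl=4.462810·-0.600000=-2.6777; V=3.636364+4.462810+-2.677686=5.4215
k=4 src: inc=-2.677686, refl=-2.677686·-0.818182=2.1908; V=8.099174+-2.677686+2.190834=7.6123
k=5 load: inc=2.190834, refl=2.190834·-0.600000=-1.3145; V=5.421488+2.190834+-1.314500=6.2978
k=6 src: inc=-1.314500, refl=-1.314500·-0.818182=1.0755; V=7.612322+-1.314500+1.075500=7.3733

0 0 source 9.0909
1 3 load 3.6364
2 6 source 8.0992
3 9 load 5.4215
4 12 source 7.6123
5 15 load 6.2978
6 18 source 7.3733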